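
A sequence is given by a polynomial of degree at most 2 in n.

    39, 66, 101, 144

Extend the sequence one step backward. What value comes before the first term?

20

First differences: 27  35  43
Second differences: 8  8
The second differences are constant at 8.
Work back: 27 − 8 = 19;  39 − 19 = 20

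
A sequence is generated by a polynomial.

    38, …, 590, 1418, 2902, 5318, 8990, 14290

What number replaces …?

190

Using the last 6 terms:
First differences: 828, 1484, 2416, 3672, 5300
Second differences: 656, 932, 1256, 1628
Third differences: 276, 324, 372
Fourth differences: 48, 48
Constant fourth difference = 48.
Extend backward: 276 − 48 = 228;  656 − 228 = 428;  828 − 428 = 400;  590 − 400 = 190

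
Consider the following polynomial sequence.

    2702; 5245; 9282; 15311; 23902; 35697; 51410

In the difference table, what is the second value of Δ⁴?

Δ: 2543, 4037, 6029, 8591, 11795, 15713
Δ²: 1494, 1992, 2562, 3204, 3918
Δ³: 498, 570, 642, 714
Δ⁴: 72, 72, 72

72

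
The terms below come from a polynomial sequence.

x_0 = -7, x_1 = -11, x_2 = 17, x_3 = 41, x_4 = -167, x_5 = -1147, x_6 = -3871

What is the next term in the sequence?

-9863

First differences: -4, 28, 24, -208, -980, -2724
Second differences: 32, -4, -232, -772, -1744
Third differences: -36, -228, -540, -972
Fourth differences: -192, -312, -432
Fifth differences: -120, -120
The fifth differences are constant (-120).
-432 − 120 = -552;  -972 − 552 = -1524;  -1744 − 1524 = -3268;  -2724 − 3268 = -5992;  -3871 − 5992 = -9863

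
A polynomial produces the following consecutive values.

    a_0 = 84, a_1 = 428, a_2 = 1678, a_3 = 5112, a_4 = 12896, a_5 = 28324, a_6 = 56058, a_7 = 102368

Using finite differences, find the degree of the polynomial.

5

First differences: 344, 1250, 3434, 7784, 15428, 27734, 46310
Second differences: 906, 2184, 4350, 7644, 12306, 18576
Third differences: 1278, 2166, 3294, 4662, 6270
Fourth differences: 888, 1128, 1368, 1608
Fifth differences: 240, 240, 240
The fifth differences are constant, so the polynomial has degree 5.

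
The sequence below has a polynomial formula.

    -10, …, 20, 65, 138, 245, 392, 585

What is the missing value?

-3

Using the last 6 terms:
D1: 45  73  107  147  193
D2: 28  34  40  46
D3: 6  6  6
Constant third difference = 6.
Extend backward: 28 − 6 = 22;  45 − 22 = 23;  20 − 23 = -3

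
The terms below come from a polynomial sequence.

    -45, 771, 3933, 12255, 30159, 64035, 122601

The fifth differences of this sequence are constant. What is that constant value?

360

First differences: 816, 3162, 8322, 17904, 33876, 58566
Second differences: 2346, 5160, 9582, 15972, 24690
Third differences: 2814, 4422, 6390, 8718
Fourth differences: 1608, 1968, 2328
Fifth differences: 360, 360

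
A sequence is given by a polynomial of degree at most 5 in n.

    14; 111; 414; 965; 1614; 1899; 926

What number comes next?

-2751

97, 303, 551, 649, 285, -973
206, 248, 98, -364, -1258
42, -150, -462, -894
-192, -312, -432
-120, -120
The fifth differences are constant (-120).
-432 − 120 = -552;  -894 − 552 = -1446;  -1258 − 1446 = -2704;  -973 − 2704 = -3677;  926 − 3677 = -2751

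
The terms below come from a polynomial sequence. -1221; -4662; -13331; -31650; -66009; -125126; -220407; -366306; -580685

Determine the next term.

-885174

-3441, -8669, -18319, -34359, -59117, -95281, -145899, -214379
-5228, -9650, -16040, -24758, -36164, -50618, -68480
-4422, -6390, -8718, -11406, -14454, -17862
-1968, -2328, -2688, -3048, -3408
-360, -360, -360, -360
Fifth differences constant at -360.
-3408 − 360 = -3768;  -17862 − 3768 = -21630;  -68480 − 21630 = -90110;  -214379 − 90110 = -304489;  -580685 − 304489 = -885174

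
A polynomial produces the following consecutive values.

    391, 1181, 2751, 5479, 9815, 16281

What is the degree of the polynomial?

D1: 790, 1570, 2728, 4336, 6466
D2: 780, 1158, 1608, 2130
D3: 378, 450, 522
D4: 72, 72
The fourth differences are constant, so the polynomial has degree 4.

4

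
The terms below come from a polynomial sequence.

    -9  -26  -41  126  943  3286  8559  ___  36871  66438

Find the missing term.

18814

Using the first 7 terms:
D1: -17  -15  167  817  2343  5273
D2: 2  182  650  1526  2930
D3: 180  468  876  1404
D4: 288  408  528
D5: 120  120
Constant fifth difference = 120.
Extend forward: 528 + 120 = 648;  1404 + 648 = 2052;  2930 + 2052 = 4982;  5273 + 4982 = 10255;  8559 + 10255 = 18814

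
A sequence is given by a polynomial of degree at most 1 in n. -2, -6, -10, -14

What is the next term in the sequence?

-18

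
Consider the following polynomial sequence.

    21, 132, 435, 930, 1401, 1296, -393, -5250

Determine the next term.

111 , 303 , 495 , 471 , -105 , -1689 , -4857
192 , 192 , -24 , -576 , -1584 , -3168
0 , -216 , -552 , -1008 , -1584
-216 , -336 , -456 , -576
-120 , -120 , -120
Constant fifth difference = -120, so extend:
-576 − 120 = -696;  -1584 − 696 = -2280;  -3168 − 2280 = -5448;  -4857 − 5448 = -10305;  -5250 − 10305 = -15555

-15555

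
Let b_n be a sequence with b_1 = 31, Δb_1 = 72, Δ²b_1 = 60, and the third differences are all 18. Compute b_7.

Build the table forward from the leading diagonal:
D3: 18  18  18  18  18  18  18
D2: 60  78  96  114  132  150  168
D1: 72  132  210  306  420  552  702
b: 31  103  235  445  751  1171  1723

1723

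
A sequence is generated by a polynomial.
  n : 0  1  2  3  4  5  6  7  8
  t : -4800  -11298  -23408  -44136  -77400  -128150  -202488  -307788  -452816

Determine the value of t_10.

-904800

-6498 , -12110 , -20728 , -33264 , -50750 , -74338 , -105300 , -145028
-5612 , -8618 , -12536 , -17486 , -23588 , -30962 , -39728
-3006 , -3918 , -4950 , -6102 , -7374 , -8766
-912 , -1032 , -1152 , -1272 , -1392
-120 , -120 , -120 , -120
Fifth differences constant at -120.
-1392 − 120 = -1512;  -8766 − 1512 = -10278;  -39728 − 10278 = -50006;  -145028 − 50006 = -195034;  -452816 − 195034 = -647850
-1512 − 120 = -1632;  -10278 − 1632 = -11910;  -50006 − 11910 = -61916;  -195034 − 61916 = -256950;  -647850 − 256950 = -904800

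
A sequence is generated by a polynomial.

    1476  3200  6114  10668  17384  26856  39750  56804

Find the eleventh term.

141386

Δ: 1724 , 2914 , 4554 , 6716 , 9472 , 12894 , 17054
Δ²: 1190 , 1640 , 2162 , 2756 , 3422 , 4160
Δ³: 450 , 522 , 594 , 666 , 738
Δ⁴: 72 , 72 , 72 , 72
The fourth differences are constant (72).
738 + 72 = 810;  4160 + 810 = 4970;  17054 + 4970 = 22024;  56804 + 22024 = 78828
810 + 72 = 882;  4970 + 882 = 5852;  22024 + 5852 = 27876;  78828 + 27876 = 106704
882 + 72 = 954;  5852 + 954 = 6806;  27876 + 6806 = 34682;  106704 + 34682 = 141386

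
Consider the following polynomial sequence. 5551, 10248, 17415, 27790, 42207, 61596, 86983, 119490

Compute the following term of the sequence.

160335

D1: 4697, 7167, 10375, 14417, 19389, 25387, 32507
D2: 2470, 3208, 4042, 4972, 5998, 7120
D3: 738, 834, 930, 1026, 1122
D4: 96, 96, 96, 96
The fourth differences are constant (96).
1122 + 96 = 1218;  7120 + 1218 = 8338;  32507 + 8338 = 40845;  119490 + 40845 = 160335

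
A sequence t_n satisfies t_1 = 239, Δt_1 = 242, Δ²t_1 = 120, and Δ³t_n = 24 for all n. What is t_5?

2023

Build the table forward from the leading diagonal:
D3: 24  24  24  24  24
D2: 120  144  168  192  216
D1: 242  362  506  674  866
t: 239  481  843  1349  2023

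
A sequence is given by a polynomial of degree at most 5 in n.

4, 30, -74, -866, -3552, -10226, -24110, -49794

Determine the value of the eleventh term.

26, -104, -792, -2686, -6674, -13884, -25684
-130, -688, -1894, -3988, -7210, -11800
-558, -1206, -2094, -3222, -4590
-648, -888, -1128, -1368
-240, -240, -240
Fifth differences constant at -240.
-1368 − 240 = -1608;  -4590 − 1608 = -6198;  -11800 − 6198 = -17998;  -25684 − 17998 = -43682;  -49794 − 43682 = -93476
-1608 − 240 = -1848;  -6198 − 1848 = -8046;  -17998 − 8046 = -26044;  -43682 − 26044 = -69726;  -93476 − 69726 = -163202
-1848 − 240 = -2088;  -8046 − 2088 = -10134;  -26044 − 10134 = -36178;  -69726 − 36178 = -105904;  -163202 − 105904 = -269106

-269106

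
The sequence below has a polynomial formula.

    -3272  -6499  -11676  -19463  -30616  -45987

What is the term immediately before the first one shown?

-1431

-3227  -5177  -7787  -11153  -15371
-1950  -2610  -3366  -4218
-660  -756  -852
-96  -96
The fourth differences are constant at -96.
Work back: -660 + 96 = -564;  -1950 + 564 = -1386;  -3227 + 1386 = -1841;  -3272 + 1841 = -1431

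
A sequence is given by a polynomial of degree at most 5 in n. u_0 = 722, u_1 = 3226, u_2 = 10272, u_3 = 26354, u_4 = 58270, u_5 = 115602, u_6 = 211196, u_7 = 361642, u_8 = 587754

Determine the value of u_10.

First differences: 2504 , 7046 , 16082 , 31916 , 57332 , 95594 , 150446 , 226112
Second differences: 4542 , 9036 , 15834 , 25416 , 38262 , 54852 , 75666
Third differences: 4494 , 6798 , 9582 , 12846 , 16590 , 20814
Fourth differences: 2304 , 2784 , 3264 , 3744 , 4224
Fifth differences: 480 , 480 , 480 , 480
The fifth differences are constant (480).
4224 + 480 = 4704;  20814 + 4704 = 25518;  75666 + 25518 = 101184;  226112 + 101184 = 327296;  587754 + 327296 = 915050
4704 + 480 = 5184;  25518 + 5184 = 30702;  101184 + 30702 = 131886;  327296 + 131886 = 459182;  915050 + 459182 = 1374232

1374232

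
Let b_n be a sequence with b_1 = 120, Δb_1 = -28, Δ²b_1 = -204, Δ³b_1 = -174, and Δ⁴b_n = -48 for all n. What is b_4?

Build the table forward from the leading diagonal:
Fourth differences: -48, -48, -48, -48
Third differences: -174, -222, -270, -318
Second differences: -204, -378, -600, -870
First differences: -28, -232, -610, -1210
b: 120, 92, -140, -750

-750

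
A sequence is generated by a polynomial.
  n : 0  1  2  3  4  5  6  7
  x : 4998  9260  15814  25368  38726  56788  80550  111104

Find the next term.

149638

Δ: 4262  6554  9554  13358  18062  23762  30554
Δ²: 2292  3000  3804  4704  5700  6792
Δ³: 708  804  900  996  1092
Δ⁴: 96  96  96  96
Fourth differences constant at 96.
1092 + 96 = 1188;  6792 + 1188 = 7980;  30554 + 7980 = 38534;  111104 + 38534 = 149638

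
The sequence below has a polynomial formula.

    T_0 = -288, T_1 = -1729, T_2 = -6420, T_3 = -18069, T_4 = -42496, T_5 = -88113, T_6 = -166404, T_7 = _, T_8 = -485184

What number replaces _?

Using the first 7 terms:
-1441  -4691  -11649  -24427  -45617  -78291
-3250  -6958  -12778  -21190  -32674
-3708  -5820  -8412  -11484
-2112  -2592  -3072
-480  -480
Constant fifth difference = -480.
Extend forward: -3072 − 480 = -3552;  -11484 − 3552 = -15036;  -32674 − 15036 = -47710;  -78291 − 47710 = -126001;  -166404 − 126001 = -292405

-292405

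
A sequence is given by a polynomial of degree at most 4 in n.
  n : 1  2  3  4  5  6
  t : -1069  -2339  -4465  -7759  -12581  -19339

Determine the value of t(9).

-56029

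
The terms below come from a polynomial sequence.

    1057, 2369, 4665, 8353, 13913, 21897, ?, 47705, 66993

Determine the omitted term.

32929

Using the first 6 terms:
Δ: 1312  2296  3688  5560  7984
Δ²: 984  1392  1872  2424
Δ³: 408  480  552
Δ⁴: 72  72
Constant fourth difference = 72.
Extend forward: 552 + 72 = 624;  2424 + 624 = 3048;  7984 + 3048 = 11032;  21897 + 11032 = 32929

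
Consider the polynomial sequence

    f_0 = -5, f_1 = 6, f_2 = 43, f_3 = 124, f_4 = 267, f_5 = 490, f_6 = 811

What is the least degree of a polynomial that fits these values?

3

D1: 11, 37, 81, 143, 223, 321
D2: 26, 44, 62, 80, 98
D3: 18, 18, 18, 18
The third differences are constant, so the polynomial has degree 3.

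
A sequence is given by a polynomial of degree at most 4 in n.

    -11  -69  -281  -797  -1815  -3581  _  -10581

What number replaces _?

-6389

Using the first 6 terms:
-58, -212, -516, -1018, -1766
-154, -304, -502, -748
-150, -198, -246
-48, -48
Constant fourth difference = -48.
Extend forward: -246 − 48 = -294;  -748 − 294 = -1042;  -1766 − 1042 = -2808;  -3581 − 2808 = -6389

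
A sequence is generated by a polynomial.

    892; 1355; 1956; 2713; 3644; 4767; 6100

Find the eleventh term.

463, 601, 757, 931, 1123, 1333
138, 156, 174, 192, 210
18, 18, 18, 18
Constant third difference = 18, so extend:
210 + 18 = 228;  1333 + 228 = 1561;  6100 + 1561 = 7661
228 + 18 = 246;  1561 + 246 = 1807;  7661 + 1807 = 9468
246 + 18 = 264;  1807 + 264 = 2071;  9468 + 2071 = 11539
264 + 18 = 282;  2071 + 282 = 2353;  11539 + 2353 = 13892

13892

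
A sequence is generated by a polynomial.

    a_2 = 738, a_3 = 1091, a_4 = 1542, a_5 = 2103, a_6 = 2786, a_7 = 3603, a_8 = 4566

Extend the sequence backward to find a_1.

353, 451, 561, 683, 817, 963
98, 110, 122, 134, 146
12, 12, 12, 12
The third differences are constant at 12.
Work back: 98 − 12 = 86;  353 − 86 = 267;  738 − 267 = 471

471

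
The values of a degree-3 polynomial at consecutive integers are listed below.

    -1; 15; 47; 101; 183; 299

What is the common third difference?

Δ: 16, 32, 54, 82, 116
Δ²: 16, 22, 28, 34
Δ³: 6, 6, 6

6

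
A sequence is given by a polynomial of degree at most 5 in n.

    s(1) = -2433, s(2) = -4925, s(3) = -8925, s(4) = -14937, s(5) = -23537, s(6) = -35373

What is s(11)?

-2492 , -4000 , -6012 , -8600 , -11836
-1508 , -2012 , -2588 , -3236
-504 , -576 , -648
-72 , -72
Fourth differences constant at -72.
-648 − 72 = -720;  -3236 − 720 = -3956;  -11836 − 3956 = -15792;  -35373 − 15792 = -51165
-720 − 72 = -792;  -3956 − 792 = -4748;  -15792 − 4748 = -20540;  -51165 − 20540 = -71705
-792 − 72 = -864;  -4748 − 864 = -5612;  -20540 − 5612 = -26152;  -71705 − 26152 = -97857
-864 − 72 = -936;  -5612 − 936 = -6548;  -26152 − 6548 = -32700;  -97857 − 32700 = -130557
-936 − 72 = -1008;  -6548 − 1008 = -7556;  -32700 − 7556 = -40256;  -130557 − 40256 = -170813

-170813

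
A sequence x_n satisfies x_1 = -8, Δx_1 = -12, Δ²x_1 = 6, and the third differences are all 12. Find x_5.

Build the table forward from the leading diagonal:
Third differences: 12, 12, 12, 12, 12
Second differences: 6, 18, 30, 42, 54
First differences: -12, -6, 12, 42, 84
x: -8, -20, -26, -14, 28

28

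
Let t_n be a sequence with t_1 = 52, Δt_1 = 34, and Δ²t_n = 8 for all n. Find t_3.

128

Build the table forward from the leading diagonal:
Δ²: 8  8  8
Δ: 34  42  50
t: 52  86  128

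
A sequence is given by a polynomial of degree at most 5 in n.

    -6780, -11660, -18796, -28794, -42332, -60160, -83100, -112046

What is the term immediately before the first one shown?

First differences: -4880  -7136  -9998  -13538  -17828  -22940  -28946
Second differences: -2256  -2862  -3540  -4290  -5112  -6006
Third differences: -606  -678  -750  -822  -894
Fourth differences: -72  -72  -72  -72
The fourth differences are constant at -72.
Work back: -606 + 72 = -534;  -2256 + 534 = -1722;  -4880 + 1722 = -3158;  -6780 + 3158 = -3622

-3622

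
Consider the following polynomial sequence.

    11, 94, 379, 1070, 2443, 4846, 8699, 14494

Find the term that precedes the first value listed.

83, 285, 691, 1373, 2403, 3853, 5795
202, 406, 682, 1030, 1450, 1942
204, 276, 348, 420, 492
72, 72, 72, 72
The fourth differences are constant at 72.
Work back: 204 − 72 = 132;  202 − 132 = 70;  83 − 70 = 13;  11 − 13 = -2

-2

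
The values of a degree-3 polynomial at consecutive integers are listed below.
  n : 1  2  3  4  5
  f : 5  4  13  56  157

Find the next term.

340

First differences: -1, 9, 43, 101
Second differences: 10, 34, 58
Third differences: 24, 24
Constant third difference = 24, so extend:
58 + 24 = 82;  101 + 82 = 183;  157 + 183 = 340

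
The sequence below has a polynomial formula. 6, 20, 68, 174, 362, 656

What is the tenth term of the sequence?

14 , 48 , 106 , 188 , 294
34 , 58 , 82 , 106
24 , 24 , 24
Constant third difference = 24, so extend:
106 + 24 = 130;  294 + 130 = 424;  656 + 424 = 1080
130 + 24 = 154;  424 + 154 = 578;  1080 + 578 = 1658
154 + 24 = 178;  578 + 178 = 756;  1658 + 756 = 2414
178 + 24 = 202;  756 + 202 = 958;  2414 + 958 = 3372

3372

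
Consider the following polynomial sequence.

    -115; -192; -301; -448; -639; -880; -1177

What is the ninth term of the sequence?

-1963

Δ: -77  -109  -147  -191  -241  -297
Δ²: -32  -38  -44  -50  -56
Δ³: -6  -6  -6  -6
Third differences constant at -6.
-56 − 6 = -62;  -297 − 62 = -359;  -1177 − 359 = -1536
-62 − 6 = -68;  -359 − 68 = -427;  -1536 − 427 = -1963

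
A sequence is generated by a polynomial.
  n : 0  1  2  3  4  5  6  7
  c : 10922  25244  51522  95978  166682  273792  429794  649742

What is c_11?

2573394

First differences: 14322, 26278, 44456, 70704, 107110, 156002, 219948
Second differences: 11956, 18178, 26248, 36406, 48892, 63946
Third differences: 6222, 8070, 10158, 12486, 15054
Fourth differences: 1848, 2088, 2328, 2568
Fifth differences: 240, 240, 240
Constant fifth difference = 240, so extend:
2568 + 240 = 2808;  15054 + 2808 = 17862;  63946 + 17862 = 81808;  219948 + 81808 = 301756;  649742 + 301756 = 951498
2808 + 240 = 3048;  17862 + 3048 = 20910;  81808 + 20910 = 102718;  301756 + 102718 = 404474;  951498 + 404474 = 1355972
3048 + 240 = 3288;  20910 + 3288 = 24198;  102718 + 24198 = 126916;  404474 + 126916 = 531390;  1355972 + 531390 = 1887362
3288 + 240 = 3528;  24198 + 3528 = 27726;  126916 + 27726 = 154642;  531390 + 154642 = 686032;  1887362 + 686032 = 2573394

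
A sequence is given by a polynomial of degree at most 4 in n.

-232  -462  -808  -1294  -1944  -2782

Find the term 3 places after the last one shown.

-6664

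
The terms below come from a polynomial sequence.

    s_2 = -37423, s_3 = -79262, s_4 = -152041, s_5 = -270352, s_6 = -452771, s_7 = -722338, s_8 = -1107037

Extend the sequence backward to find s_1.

-15436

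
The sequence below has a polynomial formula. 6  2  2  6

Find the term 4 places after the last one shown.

D1: -4 , 0 , 4
D2: 4 , 4
Constant second difference = 4, so extend:
4 + 4 = 8;  6 + 8 = 14
8 + 4 = 12;  14 + 12 = 26
12 + 4 = 16;  26 + 16 = 42
16 + 4 = 20;  42 + 20 = 62

62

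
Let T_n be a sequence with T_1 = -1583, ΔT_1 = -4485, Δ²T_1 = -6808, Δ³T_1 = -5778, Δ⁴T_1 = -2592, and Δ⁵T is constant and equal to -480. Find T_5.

Build the table forward from the leading diagonal:
D5: -480  -480  -480  -480  -480
D4: -2592  -3072  -3552  -4032  -4512
D3: -5778  -8370  -11442  -14994  -19026
D2: -6808  -12586  -20956  -32398  -47392
D1: -4485  -11293  -23879  -44835  -77233
T: -1583  -6068  -17361  -41240  -86075

-86075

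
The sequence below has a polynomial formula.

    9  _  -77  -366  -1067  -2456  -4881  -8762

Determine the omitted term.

Using the last 6 terms:
First differences: -289  -701  -1389  -2425  -3881
Second differences: -412  -688  -1036  -1456
Third differences: -276  -348  -420
Fourth differences: -72  -72
Constant fourth difference = -72.
Extend backward: -276 + 72 = -204;  -412 + 204 = -208;  -289 + 208 = -81;  -77 + 81 = 4

4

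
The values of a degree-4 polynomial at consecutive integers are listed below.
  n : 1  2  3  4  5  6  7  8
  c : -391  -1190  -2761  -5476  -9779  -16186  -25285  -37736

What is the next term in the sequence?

D1: -799, -1571, -2715, -4303, -6407, -9099, -12451
D2: -772, -1144, -1588, -2104, -2692, -3352
D3: -372, -444, -516, -588, -660
D4: -72, -72, -72, -72
Fourth differences constant at -72.
-660 − 72 = -732;  -3352 − 732 = -4084;  -12451 − 4084 = -16535;  -37736 − 16535 = -54271

-54271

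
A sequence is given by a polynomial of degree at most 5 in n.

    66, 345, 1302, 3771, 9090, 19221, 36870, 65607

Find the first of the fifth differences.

120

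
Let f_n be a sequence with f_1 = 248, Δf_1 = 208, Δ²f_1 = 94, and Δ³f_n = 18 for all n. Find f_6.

2408

Build the table forward from the leading diagonal:
Δ³: 18  18  18  18  18  18
Δ²: 94  112  130  148  166  184
Δ: 208  302  414  544  692  858
f: 248  456  758  1172  1716  2408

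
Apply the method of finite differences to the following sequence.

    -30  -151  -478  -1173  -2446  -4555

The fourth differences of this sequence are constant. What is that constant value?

-48

D1: -121, -327, -695, -1273, -2109
D2: -206, -368, -578, -836
D3: -162, -210, -258
D4: -48, -48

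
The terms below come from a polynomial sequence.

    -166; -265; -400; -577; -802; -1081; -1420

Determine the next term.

-1825

D1: -99, -135, -177, -225, -279, -339
D2: -36, -42, -48, -54, -60
D3: -6, -6, -6, -6
The third differences are constant (-6).
-60 − 6 = -66;  -339 − 66 = -405;  -1420 − 405 = -1825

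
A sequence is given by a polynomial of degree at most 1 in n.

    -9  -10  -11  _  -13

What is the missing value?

Using the first 3 terms:
Δ: -1, -1
Constant first difference = -1.
Extend forward: -11 − 1 = -12

-12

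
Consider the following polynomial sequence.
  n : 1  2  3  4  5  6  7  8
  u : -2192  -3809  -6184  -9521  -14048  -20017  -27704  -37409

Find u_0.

Δ: -1617  -2375  -3337  -4527  -5969  -7687  -9705
Δ²: -758  -962  -1190  -1442  -1718  -2018
Δ³: -204  -228  -252  -276  -300
Δ⁴: -24  -24  -24  -24
The fourth differences are constant at -24.
Work back: -204 + 24 = -180;  -758 + 180 = -578;  -1617 + 578 = -1039;  -2192 + 1039 = -1153

-1153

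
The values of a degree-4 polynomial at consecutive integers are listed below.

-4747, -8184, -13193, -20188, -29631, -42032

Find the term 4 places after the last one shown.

-133096

D1: -3437, -5009, -6995, -9443, -12401
D2: -1572, -1986, -2448, -2958
D3: -414, -462, -510
D4: -48, -48
The fourth differences are constant (-48).
-510 − 48 = -558;  -2958 − 558 = -3516;  -12401 − 3516 = -15917;  -42032 − 15917 = -57949
-558 − 48 = -606;  -3516 − 606 = -4122;  -15917 − 4122 = -20039;  -57949 − 20039 = -77988
-606 − 48 = -654;  -4122 − 654 = -4776;  -20039 − 4776 = -24815;  -77988 − 24815 = -102803
-654 − 48 = -702;  -4776 − 702 = -5478;  -24815 − 5478 = -30293;  -102803 − 30293 = -133096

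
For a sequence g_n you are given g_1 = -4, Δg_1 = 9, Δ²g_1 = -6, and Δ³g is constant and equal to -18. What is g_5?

Build the table forward from the leading diagonal:
Third differences: -18  -18  -18  -18  -18
Second differences: -6  -24  -42  -60  -78
First differences: 9  3  -21  -63  -123
g: -4  5  8  -13  -76

-76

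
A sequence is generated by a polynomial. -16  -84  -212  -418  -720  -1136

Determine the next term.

-1684

-68  -128  -206  -302  -416
-60  -78  -96  -114
-18  -18  -18
Third differences constant at -18.
-114 − 18 = -132;  -416 − 132 = -548;  -1136 − 548 = -1684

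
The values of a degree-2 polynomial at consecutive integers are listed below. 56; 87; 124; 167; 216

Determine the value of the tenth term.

31, 37, 43, 49
6, 6, 6
Constant second difference = 6, so extend:
49 + 6 = 55;  216 + 55 = 271
55 + 6 = 61;  271 + 61 = 332
61 + 6 = 67;  332 + 67 = 399
67 + 6 = 73;  399 + 73 = 472
73 + 6 = 79;  472 + 79 = 551

551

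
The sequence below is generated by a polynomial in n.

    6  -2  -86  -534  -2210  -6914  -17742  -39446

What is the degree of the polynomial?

5

-8, -84, -448, -1676, -4704, -10828, -21704
-76, -364, -1228, -3028, -6124, -10876
-288, -864, -1800, -3096, -4752
-576, -936, -1296, -1656
-360, -360, -360
The fifth differences are constant, so the polynomial has degree 5.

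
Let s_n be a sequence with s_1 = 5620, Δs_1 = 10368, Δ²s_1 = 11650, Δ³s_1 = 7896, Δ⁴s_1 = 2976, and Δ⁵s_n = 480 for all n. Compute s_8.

Build the table forward from the leading diagonal:
Δ⁵: 480  480  480  480  480  480  480  480
Δ⁴: 2976  3456  3936  4416  4896  5376  5856  6336
Δ³: 7896  10872  14328  18264  22680  27576  32952  38808
Δ²: 11650  19546  30418  44746  63010  85690  113266  146218
Δ: 10368  22018  41564  71982  116728  179738  265428  378694
s: 5620  15988  38006  79570  151552  268280  448018  713446

713446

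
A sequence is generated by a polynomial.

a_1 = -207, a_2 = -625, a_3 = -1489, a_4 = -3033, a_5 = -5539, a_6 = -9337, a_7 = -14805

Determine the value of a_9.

D1: -418  -864  -1544  -2506  -3798  -5468
D2: -446  -680  -962  -1292  -1670
D3: -234  -282  -330  -378
D4: -48  -48  -48
Constant fourth difference = -48, so extend:
-378 − 48 = -426;  -1670 − 426 = -2096;  -5468 − 2096 = -7564;  -14805 − 7564 = -22369
-426 − 48 = -474;  -2096 − 474 = -2570;  -7564 − 2570 = -10134;  -22369 − 10134 = -32503

-32503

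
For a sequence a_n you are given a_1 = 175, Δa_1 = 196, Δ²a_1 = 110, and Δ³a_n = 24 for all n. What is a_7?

Build the table forward from the leading diagonal:
D3: 24  24  24  24  24  24  24
D2: 110  134  158  182  206  230  254
D1: 196  306  440  598  780  986  1216
a: 175  371  677  1117  1715  2495  3481

3481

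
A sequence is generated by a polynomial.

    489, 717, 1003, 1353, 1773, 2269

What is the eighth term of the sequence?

3513

Δ: 228 , 286 , 350 , 420 , 496
Δ²: 58 , 64 , 70 , 76
Δ³: 6 , 6 , 6
Third differences constant at 6.
76 + 6 = 82;  496 + 82 = 578;  2269 + 578 = 2847
82 + 6 = 88;  578 + 88 = 666;  2847 + 666 = 3513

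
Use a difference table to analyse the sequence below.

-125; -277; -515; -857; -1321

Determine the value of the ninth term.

-4757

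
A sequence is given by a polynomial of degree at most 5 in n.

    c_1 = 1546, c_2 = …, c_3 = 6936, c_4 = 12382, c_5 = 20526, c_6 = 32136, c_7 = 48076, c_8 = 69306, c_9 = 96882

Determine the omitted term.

Using the last 7 terms:
D1: 5446  8144  11610  15940  21230  27576
D2: 2698  3466  4330  5290  6346
D3: 768  864  960  1056
D4: 96  96  96
Constant fourth difference = 96.
Extend backward: 768 − 96 = 672;  2698 − 672 = 2026;  5446 − 2026 = 3420;  6936 − 3420 = 3516

3516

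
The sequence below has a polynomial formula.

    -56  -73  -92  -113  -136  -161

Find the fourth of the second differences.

First differences: -17, -19, -21, -23, -25
Second differences: -2, -2, -2, -2

-2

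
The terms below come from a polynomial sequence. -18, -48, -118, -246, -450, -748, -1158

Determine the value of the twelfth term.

First differences: -30 , -70 , -128 , -204 , -298 , -410
Second differences: -40 , -58 , -76 , -94 , -112
Third differences: -18 , -18 , -18 , -18
The third differences are constant (-18).
-112 − 18 = -130;  -410 − 130 = -540;  -1158 − 540 = -1698
-130 − 18 = -148;  -540 − 148 = -688;  -1698 − 688 = -2386
-148 − 18 = -166;  -688 − 166 = -854;  -2386 − 854 = -3240
-166 − 18 = -184;  -854 − 184 = -1038;  -3240 − 1038 = -4278
-184 − 18 = -202;  -1038 − 202 = -1240;  -4278 − 1240 = -5518

-5518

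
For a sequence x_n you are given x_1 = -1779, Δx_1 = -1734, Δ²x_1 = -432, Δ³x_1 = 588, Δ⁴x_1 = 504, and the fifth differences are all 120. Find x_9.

47181

Build the table forward from the leading diagonal:
Δ⁵: 120  120  120  120  120  120  120  120  120
Δ⁴: 504  624  744  864  984  1104  1224  1344  1464
Δ³: 588  1092  1716  2460  3324  4308  5412  6636  7980
Δ²: -432  156  1248  2964  5424  8748  13056  18468  25104
Δ: -1734  -2166  -2010  -762  2202  7626  16374  29430  47898
x: -1779  -3513  -5679  -7689  -8451  -6249  1377  17751  47181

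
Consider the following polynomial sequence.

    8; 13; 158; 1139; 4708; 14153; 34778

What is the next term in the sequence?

74383

D1: 5 , 145 , 981 , 3569 , 9445 , 20625
D2: 140 , 836 , 2588 , 5876 , 11180
D3: 696 , 1752 , 3288 , 5304
D4: 1056 , 1536 , 2016
D5: 480 , 480
Fifth differences constant at 480.
2016 + 480 = 2496;  5304 + 2496 = 7800;  11180 + 7800 = 18980;  20625 + 18980 = 39605;  34778 + 39605 = 74383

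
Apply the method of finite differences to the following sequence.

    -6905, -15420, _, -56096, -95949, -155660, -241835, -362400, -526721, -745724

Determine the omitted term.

-30695

Using the last 7 terms:
D1: -39853, -59711, -86175, -120565, -164321, -219003
D2: -19858, -26464, -34390, -43756, -54682
D3: -6606, -7926, -9366, -10926
D4: -1320, -1440, -1560
D5: -120, -120
Constant fifth difference = -120.
Extend backward: -1320 + 120 = -1200;  -6606 + 1200 = -5406;  -19858 + 5406 = -14452;  -39853 + 14452 = -25401;  -56096 + 25401 = -30695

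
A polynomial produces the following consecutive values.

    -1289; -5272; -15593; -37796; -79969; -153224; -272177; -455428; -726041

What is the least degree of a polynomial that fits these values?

5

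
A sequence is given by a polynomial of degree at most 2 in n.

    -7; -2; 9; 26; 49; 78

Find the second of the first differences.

11

First differences: 5, 11, 17, 23, 29
Second differences: 6, 6, 6, 6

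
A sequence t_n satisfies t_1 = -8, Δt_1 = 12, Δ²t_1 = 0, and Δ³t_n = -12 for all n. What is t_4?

16

Build the table forward from the leading diagonal:
D3: -12, -12, -12, -12
D2: 0, -12, -24, -36
D1: 12, 12, 0, -24
t: -8, 4, 16, 16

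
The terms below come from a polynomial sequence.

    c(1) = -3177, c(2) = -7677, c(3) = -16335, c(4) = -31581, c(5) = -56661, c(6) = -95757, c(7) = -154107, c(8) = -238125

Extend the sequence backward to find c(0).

-1101

D1: -4500  -8658  -15246  -25080  -39096  -58350  -84018
D2: -4158  -6588  -9834  -14016  -19254  -25668
D3: -2430  -3246  -4182  -5238  -6414
D4: -816  -936  -1056  -1176
D5: -120  -120  -120
The fifth differences are constant at -120.
Work back: -816 + 120 = -696;  -2430 + 696 = -1734;  -4158 + 1734 = -2424;  -4500 + 2424 = -2076;  -3177 + 2076 = -1101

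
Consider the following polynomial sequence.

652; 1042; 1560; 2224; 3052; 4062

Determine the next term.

First differences: 390 , 518 , 664 , 828 , 1010
Second differences: 128 , 146 , 164 , 182
Third differences: 18 , 18 , 18
The third differences are constant (18).
182 + 18 = 200;  1010 + 200 = 1210;  4062 + 1210 = 5272

5272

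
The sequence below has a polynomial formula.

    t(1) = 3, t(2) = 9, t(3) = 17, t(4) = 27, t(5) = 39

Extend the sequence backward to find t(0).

-1

First differences: 6  8  10  12
Second differences: 2  2  2
The second differences are constant at 2.
Work back: 6 − 2 = 4;  3 − 4 = -1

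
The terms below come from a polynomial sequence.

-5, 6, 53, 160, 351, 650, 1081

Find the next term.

First differences: 11 , 47 , 107 , 191 , 299 , 431
Second differences: 36 , 60 , 84 , 108 , 132
Third differences: 24 , 24 , 24 , 24
Constant third difference = 24, so extend:
132 + 24 = 156;  431 + 156 = 587;  1081 + 587 = 1668

1668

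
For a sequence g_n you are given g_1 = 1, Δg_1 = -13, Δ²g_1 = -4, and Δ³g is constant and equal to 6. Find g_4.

Build the table forward from the leading diagonal:
D3: 6, 6, 6, 6
D2: -4, 2, 8, 14
D1: -13, -17, -15, -7
g: 1, -12, -29, -44

-44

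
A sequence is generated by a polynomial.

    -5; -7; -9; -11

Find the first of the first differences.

-2

First differences: -2, -2, -2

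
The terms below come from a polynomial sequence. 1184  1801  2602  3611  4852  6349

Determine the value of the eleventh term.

18514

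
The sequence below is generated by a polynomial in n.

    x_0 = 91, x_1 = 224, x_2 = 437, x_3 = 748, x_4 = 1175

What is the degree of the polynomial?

3

133, 213, 311, 427
80, 98, 116
18, 18
The third differences are constant, so the polynomial has degree 3.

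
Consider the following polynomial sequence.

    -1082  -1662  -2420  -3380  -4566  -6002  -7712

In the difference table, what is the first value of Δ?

D1: -580, -758, -960, -1186, -1436, -1710
D2: -178, -202, -226, -250, -274
D3: -24, -24, -24, -24

-580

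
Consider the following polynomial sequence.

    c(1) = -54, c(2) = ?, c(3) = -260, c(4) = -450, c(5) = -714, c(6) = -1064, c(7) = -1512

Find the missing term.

-132

Using the last 5 terms:
D1: -190, -264, -350, -448
D2: -74, -86, -98
D3: -12, -12
Constant third difference = -12.
Extend backward: -74 + 12 = -62;  -190 + 62 = -128;  -260 + 128 = -132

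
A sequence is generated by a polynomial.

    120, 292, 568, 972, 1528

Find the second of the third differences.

D1: 172, 276, 404, 556
D2: 104, 128, 152
D3: 24, 24

24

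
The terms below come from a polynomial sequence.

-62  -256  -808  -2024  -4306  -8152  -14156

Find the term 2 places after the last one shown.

-35494

First differences: -194 , -552 , -1216 , -2282 , -3846 , -6004
Second differences: -358 , -664 , -1066 , -1564 , -2158
Third differences: -306 , -402 , -498 , -594
Fourth differences: -96 , -96 , -96
The fourth differences are constant (-96).
-594 − 96 = -690;  -2158 − 690 = -2848;  -6004 − 2848 = -8852;  -14156 − 8852 = -23008
-690 − 96 = -786;  -2848 − 786 = -3634;  -8852 − 3634 = -12486;  -23008 − 12486 = -35494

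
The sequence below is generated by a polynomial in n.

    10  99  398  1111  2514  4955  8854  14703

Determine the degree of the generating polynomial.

4

First differences: 89, 299, 713, 1403, 2441, 3899, 5849
Second differences: 210, 414, 690, 1038, 1458, 1950
Third differences: 204, 276, 348, 420, 492
Fourth differences: 72, 72, 72, 72
The fourth differences are constant, so the polynomial has degree 4.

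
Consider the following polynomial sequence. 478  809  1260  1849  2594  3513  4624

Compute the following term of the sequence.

331, 451, 589, 745, 919, 1111
120, 138, 156, 174, 192
18, 18, 18, 18
The third differences are constant (18).
192 + 18 = 210;  1111 + 210 = 1321;  4624 + 1321 = 5945

5945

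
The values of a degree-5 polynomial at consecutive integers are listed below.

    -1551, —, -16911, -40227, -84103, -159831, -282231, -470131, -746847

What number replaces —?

Using the last 7 terms:
First differences: -23316  -43876  -75728  -122400  -187900  -276716
Second differences: -20560  -31852  -46672  -65500  -88816
Third differences: -11292  -14820  -18828  -23316
Fourth differences: -3528  -4008  -4488
Fifth differences: -480  -480
Constant fifth difference = -480.
Extend backward: -3528 + 480 = -3048;  -11292 + 3048 = -8244;  -20560 + 8244 = -12316;  -23316 + 12316 = -11000;  -16911 + 11000 = -5911

-5911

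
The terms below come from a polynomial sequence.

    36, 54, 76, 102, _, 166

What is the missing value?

Using the first 4 terms:
Δ: 18  22  26
Δ²: 4  4
Constant second difference = 4.
Extend forward: 26 + 4 = 30;  102 + 30 = 132

132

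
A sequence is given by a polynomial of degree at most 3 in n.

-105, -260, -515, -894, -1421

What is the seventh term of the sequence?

-3015

-155, -255, -379, -527
-100, -124, -148
-24, -24
The third differences are constant (-24).
-148 − 24 = -172;  -527 − 172 = -699;  -1421 − 699 = -2120
-172 − 24 = -196;  -699 − 196 = -895;  -2120 − 895 = -3015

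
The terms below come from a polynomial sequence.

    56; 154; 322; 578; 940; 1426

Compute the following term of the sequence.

98  168  256  362  486
70  88  106  124
18  18  18
The third differences are constant (18).
124 + 18 = 142;  486 + 142 = 628;  1426 + 628 = 2054

2054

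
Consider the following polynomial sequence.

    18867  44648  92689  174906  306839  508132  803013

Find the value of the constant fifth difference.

480

First differences: 25781, 48041, 82217, 131933, 201293, 294881
Second differences: 22260, 34176, 49716, 69360, 93588
Third differences: 11916, 15540, 19644, 24228
Fourth differences: 3624, 4104, 4584
Fifth differences: 480, 480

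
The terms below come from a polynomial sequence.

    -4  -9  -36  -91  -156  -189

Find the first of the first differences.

Δ: -5, -27, -55, -65, -33
Δ²: -22, -28, -10, 32
Δ³: -6, 18, 42
Δ⁴: 24, 24

-5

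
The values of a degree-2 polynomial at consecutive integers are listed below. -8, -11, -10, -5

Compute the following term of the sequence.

D1: -3 , 1 , 5
D2: 4 , 4
Second differences constant at 4.
5 + 4 = 9;  -5 + 9 = 4

4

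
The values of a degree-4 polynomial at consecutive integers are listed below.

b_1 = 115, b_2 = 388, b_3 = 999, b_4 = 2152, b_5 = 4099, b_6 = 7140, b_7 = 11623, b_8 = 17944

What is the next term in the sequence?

D1: 273  611  1153  1947  3041  4483  6321
D2: 338  542  794  1094  1442  1838
D3: 204  252  300  348  396
D4: 48  48  48  48
Constant fourth difference = 48, so extend:
396 + 48 = 444;  1838 + 444 = 2282;  6321 + 2282 = 8603;  17944 + 8603 = 26547

26547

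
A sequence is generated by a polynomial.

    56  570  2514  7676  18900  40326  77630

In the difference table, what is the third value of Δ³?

D1: 514, 1944, 5162, 11224, 21426, 37304
D2: 1430, 3218, 6062, 10202, 15878
D3: 1788, 2844, 4140, 5676
D4: 1056, 1296, 1536
D5: 240, 240

4140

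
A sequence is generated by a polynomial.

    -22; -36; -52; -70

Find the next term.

-90

D1: -14 , -16 , -18
D2: -2 , -2
Constant second difference = -2, so extend:
-18 − 2 = -20;  -70 − 20 = -90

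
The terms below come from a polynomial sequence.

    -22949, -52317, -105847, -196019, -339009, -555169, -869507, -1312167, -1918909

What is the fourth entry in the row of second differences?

-73170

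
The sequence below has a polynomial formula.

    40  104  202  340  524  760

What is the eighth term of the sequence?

D1: 64 , 98 , 138 , 184 , 236
D2: 34 , 40 , 46 , 52
D3: 6 , 6 , 6
Third differences constant at 6.
52 + 6 = 58;  236 + 58 = 294;  760 + 294 = 1054
58 + 6 = 64;  294 + 64 = 358;  1054 + 358 = 1412

1412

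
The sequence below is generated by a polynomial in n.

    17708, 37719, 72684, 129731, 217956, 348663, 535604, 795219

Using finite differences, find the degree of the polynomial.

5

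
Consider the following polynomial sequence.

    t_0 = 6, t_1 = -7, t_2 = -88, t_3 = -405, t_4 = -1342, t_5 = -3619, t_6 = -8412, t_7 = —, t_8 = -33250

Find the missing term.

Using the first 7 terms:
Δ: -13  -81  -317  -937  -2277  -4793
Δ²: -68  -236  -620  -1340  -2516
Δ³: -168  -384  -720  -1176
Δ⁴: -216  -336  -456
Δ⁵: -120  -120
Constant fifth difference = -120.
Extend forward: -456 − 120 = -576;  -1176 − 576 = -1752;  -2516 − 1752 = -4268;  -4793 − 4268 = -9061;  -8412 − 9061 = -17473

-17473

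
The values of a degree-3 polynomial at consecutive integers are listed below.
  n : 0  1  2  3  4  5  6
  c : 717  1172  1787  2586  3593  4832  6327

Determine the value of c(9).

455, 615, 799, 1007, 1239, 1495
160, 184, 208, 232, 256
24, 24, 24, 24
The third differences are constant (24).
256 + 24 = 280;  1495 + 280 = 1775;  6327 + 1775 = 8102
280 + 24 = 304;  1775 + 304 = 2079;  8102 + 2079 = 10181
304 + 24 = 328;  2079 + 328 = 2407;  10181 + 2407 = 12588

12588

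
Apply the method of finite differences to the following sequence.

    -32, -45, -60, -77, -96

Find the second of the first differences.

-15

D1: -13, -15, -17, -19
D2: -2, -2, -2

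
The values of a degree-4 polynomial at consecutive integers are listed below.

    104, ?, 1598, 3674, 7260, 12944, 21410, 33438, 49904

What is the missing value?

540

Using the last 7 terms:
Δ: 2076, 3586, 5684, 8466, 12028, 16466
Δ²: 1510, 2098, 2782, 3562, 4438
Δ³: 588, 684, 780, 876
Δ⁴: 96, 96, 96
Constant fourth difference = 96.
Extend backward: 588 − 96 = 492;  1510 − 492 = 1018;  2076 − 1018 = 1058;  1598 − 1058 = 540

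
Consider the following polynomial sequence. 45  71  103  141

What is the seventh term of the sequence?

26, 32, 38
6, 6
The second differences are constant (6).
38 + 6 = 44;  141 + 44 = 185
44 + 6 = 50;  185 + 50 = 235
50 + 6 = 56;  235 + 56 = 291

291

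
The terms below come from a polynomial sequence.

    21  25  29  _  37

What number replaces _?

33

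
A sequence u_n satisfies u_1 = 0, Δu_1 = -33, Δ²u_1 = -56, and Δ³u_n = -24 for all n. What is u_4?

-291

Build the table forward from the leading diagonal:
Δ³: -24, -24, -24, -24
Δ²: -56, -80, -104, -128
Δ: -33, -89, -169, -273
u: 0, -33, -122, -291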